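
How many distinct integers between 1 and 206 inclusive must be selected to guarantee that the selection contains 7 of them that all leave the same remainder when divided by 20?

121

By pigeonhole, the 20 residue classes mod 20 are the pigeonholes.
With 120 integers one could put 6 in each residue class and have no class reach 7.
The 121st integer pushes some class to 7, so 20·6 + 1 = 121.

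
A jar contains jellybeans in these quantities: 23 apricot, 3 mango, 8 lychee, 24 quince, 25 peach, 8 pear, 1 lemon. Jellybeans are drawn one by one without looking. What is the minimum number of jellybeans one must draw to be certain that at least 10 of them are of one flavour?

The 7 flavours are the holes; the jellybeans drawn are the pigeons.
To avoid 10 of any one flavour, the worst case takes at most 9 of each flavour, or every jellybean of a flavour that has fewer than 9.
That gives 9 + 3 + 8 + 9 + 9 + 8 + 1 = 47 jellybeans with no flavour reaching 10.
The next jellybean forces some flavour to 10, so 47 + 1 = 48.

48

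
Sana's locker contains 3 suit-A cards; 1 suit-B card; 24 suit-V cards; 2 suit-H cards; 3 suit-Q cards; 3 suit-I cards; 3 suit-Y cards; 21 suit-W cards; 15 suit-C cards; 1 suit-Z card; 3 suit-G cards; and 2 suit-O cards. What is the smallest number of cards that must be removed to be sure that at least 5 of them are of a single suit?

An adversary could hand out at most 4 cards per suit (9 suits run out sooner): 3 + 1 + 4 + 2 + 3 + 3 + 3 + 4 + 4 + 1 + 3 + 2 = 33 cards and still no suit has 5.
One more card lands in a suit already at 4, so 34 draws are enough and 33 are not.

34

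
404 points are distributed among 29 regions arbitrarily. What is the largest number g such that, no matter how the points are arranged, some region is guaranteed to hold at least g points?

14

By pigeonhole, the 29 regions are the holes and the 404 points are the pigeons.
If every region held at most 13 points, the total would be at most 29 × 13 = 377, which is less than 404.
So some region holds at least ⌈404/29⌉ = 14 points.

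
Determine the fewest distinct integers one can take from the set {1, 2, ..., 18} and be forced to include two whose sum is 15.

Group the elements by complementary pair {x, 15−x}: {1,14}, {2,13}, {3,12}, …, giving 7 two-element pairs and 4 integers whose partner 15−x falls outside [1,18].
By the pigeonhole principle, treating each of those 11 groups as a pigeonhole, one can pick one integer per group — 11 integers — with no two summing to 15.
The 12th integer lands in an occupied pair, forcing a sum of 15.

12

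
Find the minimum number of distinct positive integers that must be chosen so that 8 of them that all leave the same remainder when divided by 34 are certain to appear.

Pigeonhole: the 34 residue classes mod 34 are the pigeonholes.
With 238 integers one could put 7 in each residue class and have no class reach 8.
The 239th integer pushes some class to 8, so 34·7 + 1 = 239.

239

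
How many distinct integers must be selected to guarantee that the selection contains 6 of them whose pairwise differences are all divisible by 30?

Integers whose pairwise differences are multiples of 30 are exactly those sharing a remainder mod 30. The 30 residue classes mod 30 are the pigeonholes.
With 150 integers one could put 5 in each residue class and have no class reach 6.
The 151st integer pushes some class to 6, so 30·5 + 1 = 151.

151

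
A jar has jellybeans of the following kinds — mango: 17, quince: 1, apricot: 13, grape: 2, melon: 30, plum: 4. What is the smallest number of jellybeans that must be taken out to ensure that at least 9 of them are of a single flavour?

By the pigeonhole principle, put each drawn jellybean into a box by flavour. The largest draw with every box below 9 takes min(count, 8) from each flavour; flavours with fewer than 8 contribute all they have.
Σ min(cᵢ, 8) = 8 + 1 + 8 + 2 + 8 + 4 = 31.
Draw number 31 + 1 = 32 must push one box to 9.

32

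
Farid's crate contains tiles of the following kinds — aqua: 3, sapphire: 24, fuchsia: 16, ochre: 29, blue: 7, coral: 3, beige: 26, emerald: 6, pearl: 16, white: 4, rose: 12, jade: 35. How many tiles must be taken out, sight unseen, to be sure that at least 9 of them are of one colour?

80

Put each drawn tile into a box by colour. The largest draw with every box below 9 takes min(count, 8) from each colour; colours with fewer than 8 contribute all they have.
Σ min(cᵢ, 8) = 3 + 8 + 8 + 8 + 7 + 3 + 8 + 6 + 8 + 4 + 8 + 8 = 79.
Draw number 79 + 1 = 80 must push one box to 9.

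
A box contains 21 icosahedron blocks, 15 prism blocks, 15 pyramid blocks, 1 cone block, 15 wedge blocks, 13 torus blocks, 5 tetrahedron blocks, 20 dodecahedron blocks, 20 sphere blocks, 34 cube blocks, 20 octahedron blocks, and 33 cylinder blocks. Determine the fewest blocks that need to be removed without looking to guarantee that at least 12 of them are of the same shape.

An adversary could hand out at most 11 blocks per shape (cone, tetrahedron run out sooner): 11 + 11 + 11 + 1 + 11 + 11 + 5 + 11 + 11 + 11 + 11 + 11 = 116 blocks and still no shape has 12.
One more block lands in a shape already at 11, so 117 draws are enough and 116 are not.

117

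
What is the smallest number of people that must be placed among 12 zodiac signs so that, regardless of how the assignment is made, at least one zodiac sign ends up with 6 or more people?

With 60 people one could put exactly 5 in each of the 12 zodiac signs, and no zodiac sign would reach 6.
By the pigeonhole principle, one more person must land in a zodiac sign that already has 5, giving it 6.
So 12 × 5 + 1 = 61 people are required.

61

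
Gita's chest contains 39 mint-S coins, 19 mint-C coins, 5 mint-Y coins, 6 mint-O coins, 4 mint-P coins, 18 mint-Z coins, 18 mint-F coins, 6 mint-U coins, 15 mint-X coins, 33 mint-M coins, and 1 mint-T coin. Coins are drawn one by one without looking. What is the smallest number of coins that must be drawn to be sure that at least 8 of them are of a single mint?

65

An adversary could hand out at most 7 coins per mint (5 mints run out sooner): 7 + 7 + 5 + 6 + 4 + 7 + 7 + 6 + 7 + 7 + 1 = 64 coins and still no mint has 8.
By the pigeonhole principle, one more coin lands in a mint already at 7, so 65 draws are enough and 64 are not.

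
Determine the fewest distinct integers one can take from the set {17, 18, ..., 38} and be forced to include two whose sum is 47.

16

Two chosen integers sum to 47 exactly when both halves of some pair {x, 47−x} with 17 ≤ x ≤ 47−x ≤ 30 are chosen — 7 such pairs.
The remaining 8 elements (those with no distinct partner in range) can never complete a 47-sum, so the worst case takes all of them and one from each pair: 8 + 7 = 15.
The 16th integer has to be the second member of some pair, so 15 + 1 = 16.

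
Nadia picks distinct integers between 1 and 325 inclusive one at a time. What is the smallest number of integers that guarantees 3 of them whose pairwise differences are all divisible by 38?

77

Integers whose pairwise differences are multiples of 38 are exactly those sharing a remainder mod 38. By the pigeonhole principle, the 38 residue classes mod 38 are the pigeonholes.
With 76 integers one could put 2 in each residue class and have no class reach 3.
The 77th integer pushes some class to 3, so 38·2 + 1 = 77.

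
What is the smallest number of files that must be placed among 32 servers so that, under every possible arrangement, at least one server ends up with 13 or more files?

385

With 384 files one could put exactly 12 in each of the 32 servers, and no server would reach 13.
One more file must land in a server that already has 12, giving it 13.
So 32 × 12 + 1 = 385 files are required.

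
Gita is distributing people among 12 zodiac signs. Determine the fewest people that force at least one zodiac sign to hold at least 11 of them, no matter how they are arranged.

With 120 people one could put exactly 10 in each of the 12 zodiac signs, and no zodiac sign would reach 11.
One more person must land in a zodiac sign that already has 10, giving it 11.
So 12 × 10 + 1 = 121 people are required.

121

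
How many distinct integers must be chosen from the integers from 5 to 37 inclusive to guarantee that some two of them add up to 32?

Group the elements by complementary pair {x, 32−x}: {5,27}, {6,26}, {7,25}, …, giving 11 two-element pairs, the single value 16 (it cannot pair with itself since the integers are distinct), and 10 integers whose partner 32−x falls outside [5,37].
By pigeonhole, treating each of those 22 groups as a pigeonhole, one can pick one integer per group — 22 integers — with no two summing to 32.
The 23rd integer lands in an occupied pair, forcing a sum of 32.

23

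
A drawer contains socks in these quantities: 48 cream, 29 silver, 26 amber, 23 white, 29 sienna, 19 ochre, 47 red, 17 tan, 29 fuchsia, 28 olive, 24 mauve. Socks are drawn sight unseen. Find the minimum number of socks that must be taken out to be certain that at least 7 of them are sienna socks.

In the worst case for collecting sienna socks, every non-sienna sock comes out first.
There are 48 + 29 + 26 + 23 + 19 + 47 + 17 + 29 + 28 + 24 = 290 non-sienna socks altogether.
After those, each further sock must be sienna, so 290 + 7 = 297 draws guarantee 7 sienna socks.

297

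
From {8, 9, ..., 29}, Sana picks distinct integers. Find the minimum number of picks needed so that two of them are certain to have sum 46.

Two chosen integers sum to 46 exactly when both halves of some pair {x, 46−x} with 17 ≤ x ≤ 46−x ≤ 29 are chosen — 6 such pairs.
The remaining 10 elements (those with no distinct partner in range) can never complete a 46-sum, so the worst case takes all of them and one from each pair: 10 + 6 = 16.
By the pigeonhole principle, the 17th integer has to be the second member of some pair, so 16 + 1 = 17.

17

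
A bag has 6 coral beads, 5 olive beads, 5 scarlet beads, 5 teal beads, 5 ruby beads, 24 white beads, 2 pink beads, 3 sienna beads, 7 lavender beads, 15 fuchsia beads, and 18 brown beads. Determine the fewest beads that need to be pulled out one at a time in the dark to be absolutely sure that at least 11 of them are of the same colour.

Put each drawn bead into a box by colour. The largest draw with every box below 11 takes min(count, 10) from each colour; colours with fewer than 10 contribute all they have.
Σ min(cᵢ, 10) = 6 + 5 + 5 + 5 + 5 + 10 + 2 + 3 + 7 + 10 + 10 = 68.
Draw number 68 + 1 = 69 must push one box to 11.

69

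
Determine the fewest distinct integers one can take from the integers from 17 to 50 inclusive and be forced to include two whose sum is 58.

23

Two chosen integers sum to 58 exactly when both halves of some pair {x, 58−x} with 17 ≤ x ≤ 58−x ≤ 41 are chosen — 12 such pairs.
The remaining 10 elements (those with no distinct partner in range) can never complete a 58-sum, so the worst case takes all of them and one from each pair: 10 + 12 = 22.
Pigeonhole: the 23rd integer has to be the second member of some pair, so 22 + 1 = 23.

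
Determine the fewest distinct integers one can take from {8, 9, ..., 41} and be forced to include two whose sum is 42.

Two chosen integers sum to 42 exactly when both halves of some pair {x, 42−x} with 8 ≤ x ≤ 42−x ≤ 34 are chosen — 13 such pairs.
The remaining 8 elements (those with no distinct partner in range) can never complete a 42-sum, so the worst case takes all of them and one from each pair: 8 + 13 = 21.
By the pigeonhole principle, the 22nd integer has to be the second member of some pair, so 21 + 1 = 22.

22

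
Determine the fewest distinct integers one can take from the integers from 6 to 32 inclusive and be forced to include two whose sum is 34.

17

Group the elements by complementary pair {x, 34−x}: {6,28}, {7,27}, {8,26}, …, giving 11 two-element pairs; the single value 17 (it cannot pair with itself since the integers are distinct); and 4 integers whose partner 34−x falls outside [6,32].
By pigeonhole, treating each of those 16 groups as a pigeonhole, one can pick one integer per group — 16 integers — with no two summing to 34.
The 17th integer lands in an occupied pair, forcing a sum of 34.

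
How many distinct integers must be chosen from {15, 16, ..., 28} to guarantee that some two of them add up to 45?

Group the elements by complementary pair {x, 45−x}: {17,28}, {18,27}, {19,26}, …, giving 6 two-element pairs and 2 integers whose partner 45−x falls outside [15,28].
Treating each of those 8 groups as a pigeonhole, one can pick one integer per group — 8 integers — with no two summing to 45.
The 9th integer lands in an occupied pair, forcing a sum of 45.

9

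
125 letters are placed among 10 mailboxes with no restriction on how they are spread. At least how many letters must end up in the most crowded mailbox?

13

Pigeonhole: the 10 mailboxes are the holes and the 125 letters are the pigeons.
If every mailbox held at most 12 letters, the total would be at most 10 × 12 = 120, which is less than 125.
So some mailbox holds at least ⌈125/10⌉ = 13 letters.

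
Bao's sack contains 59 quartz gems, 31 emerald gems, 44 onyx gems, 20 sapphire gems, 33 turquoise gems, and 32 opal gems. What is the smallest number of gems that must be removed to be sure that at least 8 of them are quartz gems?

168

In the worst case for collecting quartz gems, every non-quartz gem comes out first.
There are 31 + 44 + 20 + 33 + 32 = 160 non-quartz gems altogether.
After those, each further gem must be quartz, so 160 + 8 = 168 draws guarantee 8 quartz gems.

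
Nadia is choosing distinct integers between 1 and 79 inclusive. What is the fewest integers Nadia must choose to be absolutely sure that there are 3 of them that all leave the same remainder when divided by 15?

31

The 15 residue classes mod 15 are the pigeonholes.
With 30 integers one could put 2 in each residue class and have no class reach 3.
The 31st integer pushes some class to 3, so 15·2 + 1 = 31.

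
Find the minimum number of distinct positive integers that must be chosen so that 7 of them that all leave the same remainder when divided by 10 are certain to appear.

The 10 residue classes mod 10 are the pigeonholes.
With 60 integers one could put 6 in each residue class and have no class reach 7.
The 61st integer pushes some class to 7, so 10·6 + 1 = 61.

61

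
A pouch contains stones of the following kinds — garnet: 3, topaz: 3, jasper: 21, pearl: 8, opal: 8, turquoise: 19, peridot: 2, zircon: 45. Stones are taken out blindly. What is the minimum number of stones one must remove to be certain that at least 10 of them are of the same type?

52

An adversary could hand out at most 9 stones per type (5 types run out sooner): 3 + 3 + 9 + 8 + 8 + 9 + 2 + 9 = 51 stones and still no type has 10.
One more stone lands in a type already at 9, so 52 draws are enough and 51 are not.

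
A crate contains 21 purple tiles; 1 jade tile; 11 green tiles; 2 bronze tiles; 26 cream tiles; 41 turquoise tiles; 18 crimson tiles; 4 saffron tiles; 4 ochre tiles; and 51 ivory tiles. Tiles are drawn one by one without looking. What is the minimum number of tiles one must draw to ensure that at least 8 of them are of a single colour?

54

An adversary could hand out at most 7 tiles per colour (4 colours run out sooner): 7 + 1 + 7 + 2 + 7 + 7 + 7 + 4 + 4 + 7 = 53 tiles and still no colour has 8.
By the pigeonhole principle, one more tile lands in a colour already at 7, so 54 draws are enough and 53 are not.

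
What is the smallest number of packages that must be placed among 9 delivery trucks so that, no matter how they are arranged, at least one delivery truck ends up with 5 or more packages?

37

With 36 packages one could put exactly 4 in each of the 9 delivery trucks, and no delivery truck would reach 5.
By the pigeonhole principle, one more package must land in a delivery truck that already has 4, giving it 5.
So 9 × 4 + 1 = 37 packages are required.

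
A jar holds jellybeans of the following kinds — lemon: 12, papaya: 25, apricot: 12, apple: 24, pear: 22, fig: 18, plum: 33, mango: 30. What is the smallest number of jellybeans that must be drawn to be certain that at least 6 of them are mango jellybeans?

152

In the worst case for collecting mango jellybeans, every non-mango jellybean comes out first.
There are 12 + 25 + 12 + 24 + 22 + 18 + 33 = 146 non-mango jellybeans altogether.
After those, each further jellybean must be mango, so 146 + 6 = 152 draws guarantee 6 mango jellybeans.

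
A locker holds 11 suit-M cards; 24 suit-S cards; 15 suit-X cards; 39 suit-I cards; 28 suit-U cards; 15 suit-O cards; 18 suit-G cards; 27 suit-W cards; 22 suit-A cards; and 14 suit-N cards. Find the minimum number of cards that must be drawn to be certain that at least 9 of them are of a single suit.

By pigeonhole, the 10 suits are the holes; the cards drawn are the pigeons.
To avoid 9 of any one suit, the worst case takes at most 8 of each suit.
That gives 8 + 8 + 8 + 8 + 8 + 8 + 8 + 8 + 8 + 8 = 80 cards with no suit reaching 9.
The next card forces some suit to 9, so 80 + 1 = 81.

81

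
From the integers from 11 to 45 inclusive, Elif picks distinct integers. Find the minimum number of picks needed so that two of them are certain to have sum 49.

22

A set avoiding the sum 49 can contain at most one of each pair {x, 49−x}, plus the 7 elements whose complement lies outside the range.
The integers 25, …, 45 (21 of them) are such a set: any two sum to at least 25+26 = 51 > 49.
By pigeonhole, any 22nd integer completes one of the 14 pairs, so 22 choices force a sum of 49.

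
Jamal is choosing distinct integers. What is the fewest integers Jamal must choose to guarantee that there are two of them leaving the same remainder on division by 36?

37

The 36 residue classes mod 36 are the pigeonholes.
With 36 integers one could put 1 in each residue class and have no class reach 2.
The 37th integer pushes some class to 2, so 36·1 + 1 = 37.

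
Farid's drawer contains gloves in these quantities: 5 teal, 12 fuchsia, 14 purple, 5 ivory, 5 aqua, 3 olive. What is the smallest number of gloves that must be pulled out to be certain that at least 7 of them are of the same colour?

An adversary could hand out at most 6 gloves per colour (4 colours run out sooner): 5 + 6 + 6 + 5 + 5 + 3 = 30 gloves and still no colour has 7.
By pigeonhole, one more glove lands in a colour already at 6, so 31 draws are enough and 30 are not.

31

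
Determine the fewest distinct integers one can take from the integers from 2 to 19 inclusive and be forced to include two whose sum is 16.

Group the elements by complementary pair {x, 16−x}: {2,14}, {3,13}, {4,12}, …, giving 6 two-element pairs, the single value 8 (it cannot pair with itself since the integers are distinct), and 5 integers whose partner 16−x falls outside [2,19].
Pigeonhole: treating each of those 12 groups as a pigeonhole, one can pick one integer per group — 12 integers — with no two summing to 16.
The 13th integer lands in an occupied pair, forcing a sum of 16.

13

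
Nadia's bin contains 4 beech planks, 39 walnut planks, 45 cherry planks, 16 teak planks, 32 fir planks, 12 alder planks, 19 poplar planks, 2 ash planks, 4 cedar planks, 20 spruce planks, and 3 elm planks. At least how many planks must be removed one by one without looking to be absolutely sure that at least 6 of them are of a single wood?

49

An adversary could hand out at most 5 planks per wood (4 woods run out sooner): 4 + 5 + 5 + 5 + 5 + 5 + 5 + 2 + 4 + 5 + 3 = 48 planks and still no wood has 6.
Pigeonhole: one more plank lands in a wood already at 5, so 49 draws are enough and 48 are not.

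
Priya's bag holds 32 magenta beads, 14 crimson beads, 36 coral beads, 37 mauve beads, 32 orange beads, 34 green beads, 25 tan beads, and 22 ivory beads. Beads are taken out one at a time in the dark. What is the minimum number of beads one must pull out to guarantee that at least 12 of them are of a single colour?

89

The 8 colours are the holes; the beads drawn are the pigeons.
To avoid 12 of any one colour, the worst case takes at most 11 of each colour.
That gives 11 + 11 + 11 + 11 + 11 + 11 + 11 + 11 = 88 beads with no colour reaching 12.
The next bead forces some colour to 12, so 88 + 1 = 89.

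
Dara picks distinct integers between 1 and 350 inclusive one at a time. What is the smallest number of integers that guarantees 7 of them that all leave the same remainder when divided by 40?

241

The 40 residue classes mod 40 are the pigeonholes.
With 240 integers one could put 6 in each residue class and have no class reach 7.
The 241st integer pushes some class to 7, so 40·6 + 1 = 241.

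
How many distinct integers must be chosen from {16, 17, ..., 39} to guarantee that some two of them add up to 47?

17

A set avoiding the sum 47 can contain at most one of each pair {x, 47−x}, plus the 8 elements whose complement lies outside the range.
The integers 24, …, 39 (16 of them) are such a set: any two sum to at least 24+25 = 49 > 47.
Any 17th integer completes one of the 8 pairs, so 17 choices force a sum of 47.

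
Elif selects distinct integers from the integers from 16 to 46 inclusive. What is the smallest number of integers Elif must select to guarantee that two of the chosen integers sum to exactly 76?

A set avoiding the sum 76 can contain at most one of each pair {x, 76−x}, plus the 15 elements whose complement lies outside the range or equal to its own complement.
The integers 16, …, 38 (23 of them) are such a set: any two sum to at least 16+17 = 33 and at most 37+38 = 75 < 76.
Any 24th integer completes one of the 8 pairs, so 24 choices force a sum of 76.

24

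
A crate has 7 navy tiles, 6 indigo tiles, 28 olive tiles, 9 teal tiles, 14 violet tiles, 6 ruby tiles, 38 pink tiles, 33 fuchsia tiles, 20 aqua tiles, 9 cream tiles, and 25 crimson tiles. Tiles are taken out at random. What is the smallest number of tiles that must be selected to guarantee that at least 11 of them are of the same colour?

The 11 colours are the holes; the tiles drawn are the pigeons.
To avoid 11 of any one colour, the worst case takes at most 10 of each colour, or every tile of a colour that has fewer than 10.
That gives 7 + 6 + 10 + 9 + 10 + 6 + 10 + 10 + 10 + 9 + 10 = 97 tiles with no colour reaching 11.
The next tile forces some colour to 11, so 97 + 1 = 98.

98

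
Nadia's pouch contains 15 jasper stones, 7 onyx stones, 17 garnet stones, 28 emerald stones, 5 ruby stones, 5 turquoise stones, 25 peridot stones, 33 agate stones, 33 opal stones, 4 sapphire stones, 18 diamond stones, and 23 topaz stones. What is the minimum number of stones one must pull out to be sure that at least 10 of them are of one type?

An adversary could hand out at most 9 stones per type (4 types run out sooner): 9 + 7 + 9 + 9 + 5 + 5 + 9 + 9 + 9 + 4 + 9 + 9 = 93 stones and still no type has 10.
One more stone lands in a type already at 9, so 94 draws are enough and 93 are not.

94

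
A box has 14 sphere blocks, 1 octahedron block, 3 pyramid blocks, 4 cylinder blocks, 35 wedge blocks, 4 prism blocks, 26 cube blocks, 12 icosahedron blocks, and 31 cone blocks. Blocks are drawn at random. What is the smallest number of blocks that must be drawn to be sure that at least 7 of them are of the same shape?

By pigeonhole, put each drawn block into a box by shape. The largest draw with every box below 7 takes min(count, 6) from each shape; shapes with fewer than 6 contribute all they have.
Σ min(cᵢ, 6) = 6 + 1 + 3 + 4 + 6 + 4 + 6 + 6 + 6 = 42.
Draw number 42 + 1 = 43 must push one box to 7.

43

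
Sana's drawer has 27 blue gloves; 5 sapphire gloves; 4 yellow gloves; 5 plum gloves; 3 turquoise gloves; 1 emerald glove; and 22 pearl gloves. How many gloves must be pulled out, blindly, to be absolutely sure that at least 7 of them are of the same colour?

31

By the pigeonhole principle, put each drawn glove into a box by colour. The largest draw with every box below 7 takes min(count, 6) from each colour; colours with fewer than 6 contribute all they have.
Σ min(cᵢ, 6) = 6 + 5 + 4 + 5 + 3 + 1 + 6 = 30.
Draw number 30 + 1 = 31 must push one box to 7.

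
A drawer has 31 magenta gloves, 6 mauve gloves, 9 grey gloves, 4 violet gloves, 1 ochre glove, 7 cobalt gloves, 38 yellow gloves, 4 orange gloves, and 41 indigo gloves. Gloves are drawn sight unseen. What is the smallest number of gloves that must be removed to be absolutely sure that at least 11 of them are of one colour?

62

An adversary could hand out at most 10 gloves per colour (6 colours run out sooner): 10 + 6 + 9 + 4 + 1 + 7 + 10 + 4 + 10 = 61 gloves and still no colour has 11.
One more glove lands in a colour already at 10, so 62 draws are enough and 61 are not.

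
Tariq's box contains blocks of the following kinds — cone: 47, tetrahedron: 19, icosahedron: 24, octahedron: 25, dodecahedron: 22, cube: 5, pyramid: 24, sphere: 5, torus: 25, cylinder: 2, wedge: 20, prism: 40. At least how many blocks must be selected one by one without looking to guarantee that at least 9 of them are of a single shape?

An adversary could hand out at most 8 blocks per shape (cube, sphere, cylinder run out sooner): 8 + 8 + 8 + 8 + 8 + 5 + 8 + 5 + 8 + 2 + 8 + 8 = 84 blocks and still no shape has 9.
By the pigeonhole principle, one more block lands in a shape already at 8, so 85 draws are enough and 84 are not.

85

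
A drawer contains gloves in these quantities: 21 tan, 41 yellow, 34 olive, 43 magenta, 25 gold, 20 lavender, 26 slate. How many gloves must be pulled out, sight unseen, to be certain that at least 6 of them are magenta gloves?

173

In the worst case for collecting magenta gloves, every non-magenta glove comes out first.
There are 21 + 41 + 34 + 25 + 20 + 26 = 167 non-magenta gloves altogether.
After those, each further glove must be magenta, so 167 + 6 = 173 draws guarantee 6 magenta gloves.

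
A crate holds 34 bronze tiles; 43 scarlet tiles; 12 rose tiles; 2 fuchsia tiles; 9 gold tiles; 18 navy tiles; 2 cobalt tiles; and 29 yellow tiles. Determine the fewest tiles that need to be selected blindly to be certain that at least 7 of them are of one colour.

41

By the pigeonhole principle, the 8 colours are the holes; the tiles drawn are the pigeons.
To avoid 7 of any one colour, the worst case takes at most 6 of each colour, or every tile of a colour that has fewer than 6.
That gives 6 + 6 + 6 + 2 + 6 + 6 + 2 + 6 = 40 tiles with no colour reaching 7.
The next tile forces some colour to 7, so 40 + 1 = 41.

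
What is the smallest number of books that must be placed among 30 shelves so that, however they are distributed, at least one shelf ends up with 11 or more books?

With 300 books one could put exactly 10 in each of the 30 shelves, and no shelf would reach 11.
By pigeonhole, one more book must land in a shelf that already has 10, giving it 11.
So 30 × 10 + 1 = 301 books are required.

301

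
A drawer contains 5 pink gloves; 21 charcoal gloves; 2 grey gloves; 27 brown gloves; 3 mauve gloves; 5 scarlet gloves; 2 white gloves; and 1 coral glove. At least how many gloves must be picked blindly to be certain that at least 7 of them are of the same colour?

Pigeonhole: put each drawn glove into a box by colour. The largest draw with every box below 7 takes min(count, 6) from each colour; colours with fewer than 6 contribute all they have.
Σ min(cᵢ, 6) = 5 + 6 + 2 + 6 + 3 + 5 + 2 + 1 = 30.
Draw number 30 + 1 = 31 must push one box to 7.

31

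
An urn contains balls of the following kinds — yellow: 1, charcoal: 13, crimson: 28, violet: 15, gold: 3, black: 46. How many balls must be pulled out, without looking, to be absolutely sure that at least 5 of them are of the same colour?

21

Put each drawn ball into a box by colour. The largest draw with every box below 5 takes min(count, 4) from each colour; colours with fewer than 4 contribute all they have.
Σ min(cᵢ, 4) = 1 + 4 + 4 + 4 + 3 + 4 = 20.
Draw number 20 + 1 = 21 must push one box to 5.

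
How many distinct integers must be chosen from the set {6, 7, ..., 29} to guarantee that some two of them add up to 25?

18

Group the elements by complementary pair {x, 25−x}: {6,19}, {7,18}, {8,17}, …, giving 7 two-element pairs and 10 integers whose partner 25−x falls outside [6,29].
Treating each of those 17 groups as a pigeonhole, one can pick one integer per group — 17 integers — with no two summing to 25.
The 18th integer lands in an occupied pair, forcing a sum of 25.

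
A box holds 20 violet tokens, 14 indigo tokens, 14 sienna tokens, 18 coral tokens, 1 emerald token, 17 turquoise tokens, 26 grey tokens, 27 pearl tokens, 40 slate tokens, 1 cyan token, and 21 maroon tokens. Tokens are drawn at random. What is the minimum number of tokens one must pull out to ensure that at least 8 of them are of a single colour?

66

By pigeonhole, put each drawn token into a box by colour. The largest draw with every box below 8 takes min(count, 7) from each colour; colours with fewer than 7 contribute all they have.
Σ min(cᵢ, 7) = 7 + 7 + 7 + 7 + 1 + 7 + 7 + 7 + 7 + 1 + 7 = 65.
Draw number 65 + 1 = 66 must push one box to 8.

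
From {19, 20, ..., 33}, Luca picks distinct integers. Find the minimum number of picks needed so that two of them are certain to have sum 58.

12

Group the elements by complementary pair {x, 58−x}: {25,33}, {26,32}, {27,31}, …, giving 4 two-element pairs, the single value 29 (it cannot pair with itself since the integers are distinct), and 6 integers whose partner 58−x falls outside [19,33].
Treating each of those 11 groups as a pigeonhole, one can pick one integer per group — 11 integers — with no two summing to 58.
The 12th integer lands in an occupied pair, forcing a sum of 58.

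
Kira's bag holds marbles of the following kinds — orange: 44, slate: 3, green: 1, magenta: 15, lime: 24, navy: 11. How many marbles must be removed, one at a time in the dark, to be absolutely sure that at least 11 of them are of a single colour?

By the pigeonhole principle, the 6 colours are the holes; the marbles drawn are the pigeons.
To avoid 11 of any one colour, the worst case takes at most 10 of each colour, or every marble of a colour that has fewer than 10.
That gives 10 + 3 + 1 + 10 + 10 + 10 = 44 marbles with no colour reaching 11.
The next marble forces some colour to 11, so 44 + 1 = 45.

45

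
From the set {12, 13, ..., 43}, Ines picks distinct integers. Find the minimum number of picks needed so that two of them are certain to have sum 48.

21

Two chosen integers sum to 48 exactly when both halves of some pair {x, 48−x} with 12 ≤ x ≤ 48−x ≤ 36 are chosen — 12 such pairs.
The remaining 8 elements (those with no distinct partner in range) can never complete a 48-sum, so the worst case takes all of them and one from each pair: 8 + 12 = 20.
The 21st integer has to be the second member of some pair, so 20 + 1 = 21.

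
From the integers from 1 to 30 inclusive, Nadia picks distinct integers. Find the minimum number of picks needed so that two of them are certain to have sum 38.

Group the elements by complementary pair {x, 38−x}: {8,30}, {9,29}, {10,28}, …, giving 11 two-element pairs, the single value 19 (it cannot pair with itself since the integers are distinct), and 7 integers whose partner 38−x falls outside [1,30].
Treating each of those 19 groups as a pigeonhole, one can pick one integer per group — 19 integers — with no two summing to 38.
The 20th integer lands in an occupied pair, forcing a sum of 38.

20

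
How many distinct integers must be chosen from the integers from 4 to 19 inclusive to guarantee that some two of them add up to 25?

A set avoiding the sum 25 can contain at most one of each pair {x, 25−x}, plus the 2 elements whose complement lies outside the range.
The integers 4, …, 12 (9 of them) are such a set: any two sum to at least 4+5 = 9 and at most 11+12 = 23 < 25.
By the pigeonhole principle, any 10th integer completes one of the 7 pairs, so 10 choices force a sum of 25.

10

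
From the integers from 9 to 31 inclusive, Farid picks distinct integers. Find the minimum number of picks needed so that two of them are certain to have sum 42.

Group the elements by complementary pair {x, 42−x}: {11,31}, {12,30}, {13,29}, …, giving 10 two-element pairs, the single value 21 (it cannot pair with itself since the integers are distinct), and 2 integers whose partner 42−x falls outside [9,31].
By the pigeonhole principle, treating each of those 13 groups as a pigeonhole, one can pick one integer per group — 13 integers — with no two summing to 42.
The 14th integer lands in an occupied pair, forcing a sum of 42.

14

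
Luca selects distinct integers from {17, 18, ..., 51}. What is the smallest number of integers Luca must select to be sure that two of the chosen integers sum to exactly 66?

Two chosen integers sum to 66 exactly when both halves of some pair {x, 66−x} with 17 ≤ x ≤ 66−x ≤ 49 are chosen — 16 such pairs.
The remaining 3 elements (those with no distinct partner in range) can never complete a 66-sum, so the worst case takes all of them and one from each pair: 3 + 16 = 19.
The 20th integer has to be the second member of some pair, so 19 + 1 = 20.

20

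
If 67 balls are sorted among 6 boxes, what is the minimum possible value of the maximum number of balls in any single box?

12

By pigeonhole, the 6 boxes are the holes and the 67 balls are the pigeons.
If every box held at most 11 balls, the total would be at most 6 × 11 = 66, which is less than 67.
So some box holds at least ⌈67/6⌉ = 12 balls.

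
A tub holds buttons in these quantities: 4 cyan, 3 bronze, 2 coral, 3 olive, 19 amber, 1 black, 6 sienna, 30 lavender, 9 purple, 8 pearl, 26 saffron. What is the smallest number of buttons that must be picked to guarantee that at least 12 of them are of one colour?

By pigeonhole, put each drawn button into a box by colour. The largest draw with every box below 12 takes min(count, 11) from each colour; colours with fewer than 11 contribute all they have.
Σ min(cᵢ, 11) = 4 + 3 + 2 + 3 + 11 + 1 + 6 + 11 + 9 + 8 + 11 = 69.
Draw number 69 + 1 = 70 must push one box to 12.

70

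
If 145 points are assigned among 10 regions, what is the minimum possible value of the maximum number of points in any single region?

By the pigeonhole principle, the 10 regions are the holes and the 145 points are the pigeons.
If every region held at most 14 points, the total would be at most 10 × 14 = 140, which is less than 145.
So some region holds at least ⌈145/10⌉ = 15 points.

15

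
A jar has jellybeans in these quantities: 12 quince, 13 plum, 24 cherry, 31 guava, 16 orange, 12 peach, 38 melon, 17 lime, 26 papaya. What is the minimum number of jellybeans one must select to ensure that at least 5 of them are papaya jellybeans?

In the worst case for collecting papaya jellybeans, every non-papaya jellybean comes out first.
There are 12 + 13 + 24 + 31 + 16 + 12 + 38 + 17 = 163 non-papaya jellybeans altogether.
After those, each further jellybean must be papaya, so 163 + 5 = 168 draws guarantee 5 papaya jellybeans.

168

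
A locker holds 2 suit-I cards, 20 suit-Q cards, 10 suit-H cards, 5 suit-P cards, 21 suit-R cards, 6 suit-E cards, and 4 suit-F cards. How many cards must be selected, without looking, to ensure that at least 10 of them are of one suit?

An adversary could hand out at most 9 cards per suit (4 suits run out sooner): 2 + 9 + 9 + 5 + 9 + 6 + 4 = 44 cards and still no suit has 10.
By pigeonhole, one more card lands in a suit already at 9, so 45 draws are enough and 44 are not.

45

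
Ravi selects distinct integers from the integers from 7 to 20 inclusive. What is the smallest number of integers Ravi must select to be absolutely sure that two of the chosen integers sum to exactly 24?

10

A set avoiding the sum 24 can contain at most one of each pair {x, 24−x}, plus the 4 elements whose complement lies outside the range or equal to its own complement.
The integers 12, …, 20 (9 of them) are such a set: any two sum to at least 12+13 = 25 > 24.
Pigeonhole: any 10th integer completes one of the 5 pairs, so 10 choices force a sum of 24.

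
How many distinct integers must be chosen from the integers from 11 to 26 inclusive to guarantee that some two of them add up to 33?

11

A set avoiding the sum 33 can contain at most one of each pair {x, 33−x}, plus the 4 elements whose complement lies outside the range.
The integers 17, …, 26 (10 of them) are such a set: any two sum to at least 17+18 = 35 > 33.
Any 11th integer completes one of the 6 pairs, so 11 choices force a sum of 33.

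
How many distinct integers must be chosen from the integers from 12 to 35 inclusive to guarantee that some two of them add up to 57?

18

Two chosen integers sum to 57 exactly when both halves of some pair {x, 57−x} with 22 ≤ x ≤ 57−x ≤ 35 are chosen — 7 such pairs.
The remaining 10 elements (those with no distinct partner in range) can never complete a 57-sum, so the worst case takes all of them and one from each pair: 10 + 7 = 17.
The 18th integer has to be the second member of some pair, so 17 + 1 = 18.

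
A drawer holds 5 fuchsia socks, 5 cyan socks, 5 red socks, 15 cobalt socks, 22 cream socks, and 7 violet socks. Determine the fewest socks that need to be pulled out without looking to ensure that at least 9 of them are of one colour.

By pigeonhole, the 6 colours are the holes; the socks drawn are the pigeons.
To avoid 9 of any one colour, the worst case takes at most 8 of each colour, or every sock of a colour that has fewer than 8.
That gives 5 + 5 + 5 + 8 + 8 + 7 = 38 socks with no colour reaching 9.
The next sock forces some colour to 9, so 38 + 1 = 39.

39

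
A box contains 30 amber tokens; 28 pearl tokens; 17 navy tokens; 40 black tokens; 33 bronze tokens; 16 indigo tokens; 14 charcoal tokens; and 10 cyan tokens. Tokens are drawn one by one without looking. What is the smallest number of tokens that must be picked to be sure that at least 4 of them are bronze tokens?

In the worst case for collecting bronze tokens, every non-bronze token comes out first.
There are 30 + 28 + 17 + 40 + 16 + 14 + 10 = 155 non-bronze tokens altogether.
After those, each further token must be bronze, so 155 + 4 = 159 draws guarantee 4 bronze tokens.

159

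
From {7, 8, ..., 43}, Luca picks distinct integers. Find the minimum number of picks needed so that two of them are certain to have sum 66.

28

Two chosen integers sum to 66 exactly when both halves of some pair {x, 66−x} with 23 ≤ x ≤ 66−x ≤ 43 are chosen — 10 such pairs.
The remaining 17 elements (those with no distinct partner in range) can never complete a 66-sum, so the worst case takes all of them and one from each pair: 17 + 10 = 27.
By the pigeonhole principle, the 28th integer has to be the second member of some pair, so 27 + 1 = 28.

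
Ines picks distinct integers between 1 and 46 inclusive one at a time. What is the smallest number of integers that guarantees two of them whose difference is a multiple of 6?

7

Integers whose pairwise differences are multiples of 6 are exactly those sharing a remainder mod 6. By the pigeonhole principle, the 6 residue classes mod 6 are the pigeonholes.
With 6 integers one could put 1 in each residue class and have no class reach 2.
The 7th integer pushes some class to 2, so 6·1 + 1 = 7.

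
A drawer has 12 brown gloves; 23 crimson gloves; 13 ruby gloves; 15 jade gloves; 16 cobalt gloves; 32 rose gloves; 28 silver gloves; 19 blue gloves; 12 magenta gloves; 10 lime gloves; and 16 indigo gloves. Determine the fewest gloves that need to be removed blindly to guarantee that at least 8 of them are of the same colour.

By the pigeonhole principle, the 11 colours are the holes; the gloves drawn are the pigeons.
To avoid 8 of any one colour, the worst case takes at most 7 of each colour.
That gives 7 + 7 + 7 + 7 + 7 + 7 + 7 + 7 + 7 + 7 + 7 = 77 gloves with no colour reaching 8.
The next glove forces some colour to 8, so 77 + 1 = 78.

78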